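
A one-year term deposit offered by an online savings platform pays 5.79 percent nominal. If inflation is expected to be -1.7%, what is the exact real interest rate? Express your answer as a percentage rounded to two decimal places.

By the Fisher equation, 1 + r = (1 + i)/(1 + π).
1 + r = 1.05790 / 0.98300 = 1.076195
r = 1.076195 − 1 = 7.6195%, i.e. 7.62%.

7.62%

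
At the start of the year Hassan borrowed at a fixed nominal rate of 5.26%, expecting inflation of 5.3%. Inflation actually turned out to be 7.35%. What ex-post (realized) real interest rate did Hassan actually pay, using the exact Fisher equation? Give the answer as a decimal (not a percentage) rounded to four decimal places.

-0.0195

Ex-post: (1 + 0.0526)/(1 + 0.0735) − 1 = -1.9469%
So the realized real rate is -0.0195.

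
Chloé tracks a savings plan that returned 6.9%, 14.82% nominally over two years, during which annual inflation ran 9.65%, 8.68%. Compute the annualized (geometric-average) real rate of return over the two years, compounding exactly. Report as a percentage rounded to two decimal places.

1.49%

Compound the nominal returns: 1.0690 × 1.1482 = 1.22742580.
Compound inflation: 1.0965 × 1.0868 = 1.19167620.
Deflate: 1.22742580 / 1.19167620 = 1.02999942.
Annualized real rate = 1.02999942^(1/2) − 1 = 1.4889% → 1.49%.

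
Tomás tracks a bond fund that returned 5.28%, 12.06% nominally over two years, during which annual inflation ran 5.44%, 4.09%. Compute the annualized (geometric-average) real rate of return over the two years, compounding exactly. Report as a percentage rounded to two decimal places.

Compound the nominal returns: 1.0528 × 1.1206 = 1.17976768.
Compound inflation: 1.0544 × 1.0409 = 1.09752496.
Deflate: 1.17976768 / 1.09752496 = 1.07493471.
Annualized real rate = 1.07493471^(1/2) − 1 = 3.6791% → 3.68%.

3.68%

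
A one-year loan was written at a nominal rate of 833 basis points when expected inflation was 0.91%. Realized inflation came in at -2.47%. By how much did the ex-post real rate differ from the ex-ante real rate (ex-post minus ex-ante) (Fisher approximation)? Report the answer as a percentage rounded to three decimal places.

Ex-ante: 8.33% − 0.91% = 7.420%
Ex-post: 8.33% − (-2.47%) = 10.800%
Difference (ex-post − ex-ante) = 3.3800% → 3.380%.

3.380%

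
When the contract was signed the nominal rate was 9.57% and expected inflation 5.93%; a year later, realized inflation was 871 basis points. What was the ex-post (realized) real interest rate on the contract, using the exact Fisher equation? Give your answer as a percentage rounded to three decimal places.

Ex-post: (1 + 0.0957)/(1 + 0.0871) − 1 = 0.7911%
So the realized real rate is 0.791%.

0.791%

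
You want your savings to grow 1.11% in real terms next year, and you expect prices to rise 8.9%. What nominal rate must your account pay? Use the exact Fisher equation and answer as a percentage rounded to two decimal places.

10.11%

(1 + i) = (1 + r)(1 + π) = 1.01110 × 1.08900 = 1.1010879
i = 1.1010879 − 1, so the required nominal rate is 10.11%.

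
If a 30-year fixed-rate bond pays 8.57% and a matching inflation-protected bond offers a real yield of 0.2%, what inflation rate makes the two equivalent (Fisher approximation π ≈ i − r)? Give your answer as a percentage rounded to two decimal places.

π ≈ i − r = 8.57% − 0.2% → 8.37%.

8.37%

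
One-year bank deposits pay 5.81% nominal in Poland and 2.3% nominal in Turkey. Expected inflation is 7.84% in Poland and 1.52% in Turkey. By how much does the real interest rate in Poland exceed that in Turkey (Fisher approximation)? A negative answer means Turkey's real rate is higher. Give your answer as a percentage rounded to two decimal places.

Poland: 5.81% − 7.84% = -2.030%
Turkey: 2.3% − 1.52% = 0.780%
Differential = -2.810% → -2.81%.

-2.81%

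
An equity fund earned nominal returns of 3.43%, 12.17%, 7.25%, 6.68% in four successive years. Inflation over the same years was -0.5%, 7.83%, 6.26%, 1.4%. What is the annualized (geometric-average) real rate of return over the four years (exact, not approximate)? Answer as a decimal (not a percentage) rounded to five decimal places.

Compound the nominal returns: 1.0343 × 1.1217 × 1.0725 × 1.0668 = 1.32740532.
Compound inflation: 0.9950 × 1.0783 × 1.0626 × 1.0140 = 1.15603359.
Deflate: 1.32740532 / 1.15603359 = 1.14824113.
Annualized real rate = 1.14824113^(1/4) − 1 = 3.5162% → 0.03516.

0.03516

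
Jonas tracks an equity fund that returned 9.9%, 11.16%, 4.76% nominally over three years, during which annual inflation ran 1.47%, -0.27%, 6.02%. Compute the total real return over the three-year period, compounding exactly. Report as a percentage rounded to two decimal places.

19.29%

Compound the nominal returns: 1.0990 × 1.1116 × 1.0476 = 1.279799.
Compound inflation: 1.0147 × 0.9973 × 1.0602 = 1.072880.
Deflate: 1.279799 / 1.072880 = 1.192863.
Total real return = 1.192863 − 1 → 19.29%.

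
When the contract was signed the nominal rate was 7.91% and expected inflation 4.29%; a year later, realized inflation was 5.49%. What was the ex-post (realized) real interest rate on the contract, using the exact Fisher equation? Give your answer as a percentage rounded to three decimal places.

Ex-post: (1 + 0.0791)/(1 + 0.0549) − 1 = 2.2941%
So the realized real rate is 2.294%.

2.294%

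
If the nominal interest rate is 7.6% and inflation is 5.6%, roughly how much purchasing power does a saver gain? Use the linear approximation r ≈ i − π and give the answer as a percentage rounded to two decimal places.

2.00%

r ≈ i − π = 7.6% − 5.6% = 2.00%.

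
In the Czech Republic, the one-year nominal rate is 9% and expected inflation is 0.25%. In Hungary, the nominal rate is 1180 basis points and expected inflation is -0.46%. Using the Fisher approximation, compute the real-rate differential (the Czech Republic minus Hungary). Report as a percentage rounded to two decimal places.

-3.51%

The Czech Republic: 9% − 0.25% = 8.750%
Hungary: 11.8% − (-0.46%) = 12.260%
Differential = -3.510% → -3.51%.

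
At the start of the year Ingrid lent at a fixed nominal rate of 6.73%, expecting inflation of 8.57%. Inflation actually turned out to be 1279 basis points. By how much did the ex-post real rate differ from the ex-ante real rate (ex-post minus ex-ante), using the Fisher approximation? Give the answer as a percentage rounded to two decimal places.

-4.22%

Ex-ante: 6.73% − 8.57% = -1.840%
Ex-post: 6.73% − 12.79% = -6.060%
Difference (ex-post − ex-ante) = -4.2200% → -4.22%.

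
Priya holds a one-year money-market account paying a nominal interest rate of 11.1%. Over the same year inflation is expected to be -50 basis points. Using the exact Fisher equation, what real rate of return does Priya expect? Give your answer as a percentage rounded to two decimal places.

By the Fisher equation, 1 + r = (1 + i)/(1 + π).
1 + r = 1.11100 / 0.99500 = 1.116583
r = 1.116583 − 1 = 11.6583%, i.e. 11.66%.

11.66%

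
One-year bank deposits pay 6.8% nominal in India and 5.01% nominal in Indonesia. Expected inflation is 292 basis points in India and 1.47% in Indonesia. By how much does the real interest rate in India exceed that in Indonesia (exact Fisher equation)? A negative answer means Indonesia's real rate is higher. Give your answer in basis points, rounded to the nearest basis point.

India: (1 + 0.0680)/(1 + 0.0292) − 1 = 3.7699%
Indonesia: (1 + 0.0501)/(1 + 0.0147) − 1 = 3.4887%
Differential = 3.7699% − 3.4887% = 0.2812% → 28 basis points.

28 basis points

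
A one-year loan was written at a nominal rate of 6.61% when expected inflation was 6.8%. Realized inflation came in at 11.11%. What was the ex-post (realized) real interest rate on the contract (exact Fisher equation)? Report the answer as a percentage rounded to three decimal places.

-4.050%

Ex-post: (1 + 0.0661)/(1 + 0.1111) − 1 = -4.0500%
So the realized real rate is -4.050%.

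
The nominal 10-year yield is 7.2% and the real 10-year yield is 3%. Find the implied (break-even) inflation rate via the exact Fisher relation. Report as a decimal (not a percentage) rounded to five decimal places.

(1 + π) = (1 + i)/(1 + r) = 1.07200 / 1.03000 = 1.040777
Break-even inflation = 1.040777 − 1 → 0.04078.

0.04078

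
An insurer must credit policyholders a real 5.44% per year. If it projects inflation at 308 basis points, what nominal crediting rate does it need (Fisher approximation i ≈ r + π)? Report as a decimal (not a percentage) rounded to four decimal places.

0.0852

i ≈ r + π = 5.44% + 3.08% = 0.0852.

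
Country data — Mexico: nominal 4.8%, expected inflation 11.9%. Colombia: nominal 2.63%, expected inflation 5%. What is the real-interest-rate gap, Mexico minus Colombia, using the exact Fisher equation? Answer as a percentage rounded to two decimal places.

Mexico: (1 + 0.0480)/(1 + 0.1190) − 1 = -6.3450%
Colombia: (1 + 0.0263)/(1 + 0.0500) − 1 = -2.2571%
Differential = -6.3450% − (-2.2571%) = -4.0878% → -4.09%.

-4.09%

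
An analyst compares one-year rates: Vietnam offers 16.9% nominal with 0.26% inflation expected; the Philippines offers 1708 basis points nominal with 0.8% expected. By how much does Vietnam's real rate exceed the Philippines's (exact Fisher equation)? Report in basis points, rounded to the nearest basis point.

Vietnam: (1 + 0.1690)/(1 + 0.0026) − 1 = 16.5968%
The Philippines: (1 + 0.1708)/(1 + 0.0080) − 1 = 16.1508%
Differential = 16.5968% − 16.1508% = 0.4461% → 45 basis points.

45 basis points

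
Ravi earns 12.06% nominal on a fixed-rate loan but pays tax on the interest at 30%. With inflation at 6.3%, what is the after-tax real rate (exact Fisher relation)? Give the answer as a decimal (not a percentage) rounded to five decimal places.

0.02015

After-tax nominal return = 12.06% × (1 − 0.3) = 8.4420%.
1 + r = 1.08442 / 1.06300 = 1.020151
After-tax real rate = 1.020151 − 1 → 0.02015.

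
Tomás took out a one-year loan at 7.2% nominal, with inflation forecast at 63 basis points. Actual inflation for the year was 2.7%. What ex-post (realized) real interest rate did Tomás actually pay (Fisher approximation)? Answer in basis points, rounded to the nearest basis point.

450 basis points

Ex-post: 7.2% − 2.7% = 4.500%
So the realized real rate is 450 basis points.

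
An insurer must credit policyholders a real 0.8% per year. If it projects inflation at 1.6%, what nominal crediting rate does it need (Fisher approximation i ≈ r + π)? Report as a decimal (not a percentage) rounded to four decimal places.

0.0240

i ≈ r + π = 0.8% + 1.6% = 0.0240.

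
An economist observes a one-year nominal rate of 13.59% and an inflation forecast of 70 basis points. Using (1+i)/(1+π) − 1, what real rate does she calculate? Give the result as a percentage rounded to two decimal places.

12.80%

1 + r = 1.13590 / 1.00700 = 1.128004
r = 1.128004 − 1 = 12.8004%, i.e. 12.80%.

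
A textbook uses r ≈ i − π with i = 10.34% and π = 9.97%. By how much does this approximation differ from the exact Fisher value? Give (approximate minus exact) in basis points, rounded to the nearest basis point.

Approximate: r ≈ 10.340% − 9.970% = 0.3700%
Exact: (1 + 0.1034)/(1 + 0.0997) − 1 = 0.3365%
Error = 0.3700% − 0.3365% = 0.0335% → 3 basis points.

3 basis points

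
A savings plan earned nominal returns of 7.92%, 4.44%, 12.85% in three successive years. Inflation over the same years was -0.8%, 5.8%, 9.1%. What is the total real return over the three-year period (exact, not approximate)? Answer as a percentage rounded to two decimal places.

11.08%

Compound the nominal returns: 1.0792 × 1.0444 × 1.1285 = 1.271951.
Compound inflation: 0.9920 × 1.0580 × 1.0910 = 1.145044.
Deflate: 1.271951 / 1.145044 = 1.110832.
Total real return = 1.110832 − 1 → 11.08%.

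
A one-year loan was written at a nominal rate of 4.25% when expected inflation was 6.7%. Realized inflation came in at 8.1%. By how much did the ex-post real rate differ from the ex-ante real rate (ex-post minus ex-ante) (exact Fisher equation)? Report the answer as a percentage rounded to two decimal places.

Ex-ante: (1 + 0.0425)/(1 + 0.0670) − 1 = -2.2962%
Ex-post: (1 + 0.0425)/(1 + 0.0810) − 1 = -3.5615%
Difference (ex-post − ex-ante) = -1.2654% → -1.27%.

-1.27%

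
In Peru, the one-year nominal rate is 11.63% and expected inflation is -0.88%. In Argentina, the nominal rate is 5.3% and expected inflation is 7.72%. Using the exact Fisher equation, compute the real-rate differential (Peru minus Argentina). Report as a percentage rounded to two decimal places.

Peru: (1 + 0.1163)/(1 − 0.0088) − 1 = 12.6211%
Argentina: (1 + 0.0530)/(1 + 0.0772) − 1 = -2.2466%
Differential = 12.6211% − (-2.2466%) = 14.8676% → 14.87%.

14.87%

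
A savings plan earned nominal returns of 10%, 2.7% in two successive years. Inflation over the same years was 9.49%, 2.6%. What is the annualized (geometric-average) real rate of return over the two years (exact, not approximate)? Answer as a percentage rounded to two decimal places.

Compound the nominal returns: 1.1000 × 1.0270 = 1.12970000.
Compound inflation: 1.0949 × 1.0260 = 1.12336740.
Deflate: 1.12970000 / 1.12336740 = 1.00563716.
Annualized real rate = 1.00563716^(1/2) − 1 = 0.2815% → 0.28%.

0.28%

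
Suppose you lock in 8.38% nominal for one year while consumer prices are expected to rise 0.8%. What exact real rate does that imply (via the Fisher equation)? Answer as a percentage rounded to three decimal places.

7.520%

1 + r = 1.08380 / 1.00800 = 1.075198
r = 1.075198 − 1 = 7.5198%, i.e. 7.520%.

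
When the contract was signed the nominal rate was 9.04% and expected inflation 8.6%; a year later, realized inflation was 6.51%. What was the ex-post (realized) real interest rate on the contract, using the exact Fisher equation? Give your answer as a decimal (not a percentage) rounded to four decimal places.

0.0238

Ex-post: (1 + 0.0904)/(1 + 0.0651) − 1 = 2.3754%
So the realized real rate is 0.0238.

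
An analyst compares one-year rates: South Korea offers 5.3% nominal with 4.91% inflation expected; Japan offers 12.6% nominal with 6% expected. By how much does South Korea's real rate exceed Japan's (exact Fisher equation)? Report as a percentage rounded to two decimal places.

-5.85%

South Korea: (1 + 0.0530)/(1 + 0.0491) − 1 = 0.3717%
Japan: (1 + 0.1260)/(1 + 0.0600) − 1 = 6.2264%
Differential = 0.3717% − 6.2264% = -5.8547% → -5.85%.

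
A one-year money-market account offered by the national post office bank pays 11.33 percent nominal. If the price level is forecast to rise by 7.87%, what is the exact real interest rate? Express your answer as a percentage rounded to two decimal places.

1 + r = 1.11330 / 1.07870 = 1.032076
r = 1.032076 − 1 = 3.2076%, i.e. 3.21%.

3.21%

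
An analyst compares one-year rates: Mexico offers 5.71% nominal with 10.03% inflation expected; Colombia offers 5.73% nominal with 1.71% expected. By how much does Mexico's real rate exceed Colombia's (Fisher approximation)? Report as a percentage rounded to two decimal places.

Mexico: 5.71% − 10.03% = -4.320%
Colombia: 5.73% − 1.71% = 4.020%
Differential = -8.340% → -8.34%.

-8.34%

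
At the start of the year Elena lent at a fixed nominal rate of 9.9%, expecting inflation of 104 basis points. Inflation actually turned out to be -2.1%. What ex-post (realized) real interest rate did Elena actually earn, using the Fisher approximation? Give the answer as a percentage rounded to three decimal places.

12.000%

Ex-post: 9.9% − (-2.1%) = 12.000%
So the realized real rate is 12.000%.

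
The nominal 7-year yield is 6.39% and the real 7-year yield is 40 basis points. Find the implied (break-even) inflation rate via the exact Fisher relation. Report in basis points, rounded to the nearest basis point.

(1 + π) = (1 + i)/(1 + r) = 1.06390 / 1.00400 = 1.059661
Break-even inflation = 1.059661 − 1 → 597 basis points.

597 basis points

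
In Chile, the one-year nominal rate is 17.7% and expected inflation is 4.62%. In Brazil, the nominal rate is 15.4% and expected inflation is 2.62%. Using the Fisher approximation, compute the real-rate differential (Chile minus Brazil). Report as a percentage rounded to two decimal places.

Chile: 17.7% − 4.62% = 13.080%
Brazil: 15.4% − 2.62% = 12.780%
Differential = 0.300% → 0.30%.

0.30%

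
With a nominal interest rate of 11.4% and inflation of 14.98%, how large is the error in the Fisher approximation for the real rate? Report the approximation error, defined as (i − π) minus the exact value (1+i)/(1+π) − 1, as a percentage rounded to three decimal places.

Approximate: r ≈ 11.400% − 14.980% = -3.5800%
Exact: (1 + 0.1140)/(1 + 0.1498) − 1 = -3.1136%
Error = -3.5800% − (-3.1136%) = -0.4664% → -0.466%.

-0.466%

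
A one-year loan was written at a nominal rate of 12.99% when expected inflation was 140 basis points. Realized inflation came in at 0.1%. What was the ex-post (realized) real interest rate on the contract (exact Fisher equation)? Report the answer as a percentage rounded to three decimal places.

Ex-post: (1 + 0.1299)/(1 + 0.0010) − 1 = 12.8771%
So the realized real rate is 12.877%.

12.877%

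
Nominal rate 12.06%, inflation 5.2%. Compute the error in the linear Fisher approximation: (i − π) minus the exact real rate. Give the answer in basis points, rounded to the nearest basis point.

34 basis points

Approximate: r ≈ 12.060% − 5.200% = 6.8600%
Exact: (1 + 0.1206)/(1 + 0.0520) − 1 = 6.5209%
Error = 6.8600% − 6.5209% = 0.3391% → 34 basis points.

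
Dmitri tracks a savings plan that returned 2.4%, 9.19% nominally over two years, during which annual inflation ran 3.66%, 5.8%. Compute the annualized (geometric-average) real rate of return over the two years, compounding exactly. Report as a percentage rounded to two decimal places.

0.97%

Nominal growth factor = 1.0240 × 1.0919 = 1.11810560
Price-level growth factor = 1.0366 × 1.0580 = 1.09672280
Real growth factor = 1.11810560 / 1.09672280 = 1.01949700
Annualized real rate = 1.01949700^(1/2) − 1 = 0.9701% → 0.97%.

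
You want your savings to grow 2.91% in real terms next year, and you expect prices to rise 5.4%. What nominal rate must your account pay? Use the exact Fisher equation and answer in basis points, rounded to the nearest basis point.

847 basis points

(1 + i) = (1 + r)(1 + π) = 1.02910 × 1.05400 = 1.0846714
i = 1.0846714 − 1, so the required nominal rate is 847 basis points.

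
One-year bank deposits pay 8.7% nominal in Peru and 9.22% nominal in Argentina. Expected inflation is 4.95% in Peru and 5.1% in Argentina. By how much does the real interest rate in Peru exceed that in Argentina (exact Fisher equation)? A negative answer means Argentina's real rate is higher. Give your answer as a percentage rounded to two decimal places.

Peru: (1 + 0.0870)/(1 + 0.0495) − 1 = 3.5731%
Argentina: (1 + 0.0922)/(1 + 0.0510) − 1 = 3.9201%
Differential = 3.5731% − 3.9201% = -0.3469% → -0.35%.

-0.35%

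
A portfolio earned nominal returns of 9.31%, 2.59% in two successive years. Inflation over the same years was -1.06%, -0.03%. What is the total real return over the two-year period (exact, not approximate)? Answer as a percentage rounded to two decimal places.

13.38%

Compound the nominal returns: 1.0931 × 1.0259 = 1.121411.
Compound inflation: 0.9894 × 0.9997 = 0.989103.
Deflate: 1.121411 / 0.989103 = 1.133766.
Total real return = 1.133766 − 1 → 13.38%.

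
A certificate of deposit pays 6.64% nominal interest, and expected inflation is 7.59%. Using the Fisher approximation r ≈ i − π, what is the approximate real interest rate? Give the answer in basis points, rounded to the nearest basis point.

-95 basis points

r ≈ i − π = 6.64% − 7.59% = -95 basis points.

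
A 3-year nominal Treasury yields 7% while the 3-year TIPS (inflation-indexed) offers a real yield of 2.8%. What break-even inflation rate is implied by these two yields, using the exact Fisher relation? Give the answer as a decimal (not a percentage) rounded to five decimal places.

0.04086

(1 + π) = (1 + i)/(1 + r) = 1.07000 / 1.02800 = 1.040856
Break-even inflation = 1.040856 − 1 → 0.04086.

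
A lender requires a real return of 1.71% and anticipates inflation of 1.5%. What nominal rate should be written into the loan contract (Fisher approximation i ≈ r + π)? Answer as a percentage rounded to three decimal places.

i ≈ r + π = 1.71% + 1.5% = 3.210%.

3.210%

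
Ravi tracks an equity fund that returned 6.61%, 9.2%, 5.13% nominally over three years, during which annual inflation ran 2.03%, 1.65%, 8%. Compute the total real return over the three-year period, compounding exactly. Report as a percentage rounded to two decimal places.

9.27%

Nominal growth factor = 1.0661 × 1.0920 × 1.0513 = 1.223904
Price-level growth factor = 1.0203 × 1.0165 × 1.0800 = 1.120106
Real growth factor = 1.223904 / 1.120106 = 1.092668
Total real return = 1.092668 − 1 → 9.27%.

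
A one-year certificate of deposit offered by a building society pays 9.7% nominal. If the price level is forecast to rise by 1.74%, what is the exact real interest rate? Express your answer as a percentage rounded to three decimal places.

By the Fisher equation, 1 + r = (1 + i)/(1 + π).
1 + r = 1.09700 / 1.01740 = 1.078239
r = 1.078239 − 1 = 7.8239%, i.e. 7.824%.

7.824%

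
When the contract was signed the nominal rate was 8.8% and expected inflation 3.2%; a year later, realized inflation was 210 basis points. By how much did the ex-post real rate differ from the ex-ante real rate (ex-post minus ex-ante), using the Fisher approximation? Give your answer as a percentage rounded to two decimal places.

Ex-ante: 8.8% − 3.2% = 5.600%
Ex-post: 8.8% − 2.1% = 6.700%
Difference (ex-post − ex-ante) = 1.1000% → 1.10%.

1.10%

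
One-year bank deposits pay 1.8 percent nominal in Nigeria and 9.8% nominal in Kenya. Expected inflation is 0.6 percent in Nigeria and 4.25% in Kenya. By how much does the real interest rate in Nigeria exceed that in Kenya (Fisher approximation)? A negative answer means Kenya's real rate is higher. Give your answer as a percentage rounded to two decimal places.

-4.35%

Nigeria: 1.8% − 0.6% = 1.200%
Kenya: 9.8% − 4.25% = 5.550%
Differential = -4.350% → -4.35%.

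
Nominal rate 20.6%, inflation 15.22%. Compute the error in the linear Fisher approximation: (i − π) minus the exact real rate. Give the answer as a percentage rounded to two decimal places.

Approximate: r ≈ 20.600% − 15.220% = 5.3800%
Exact: (1 + 0.2060)/(1 + 0.1522) − 1 = 4.6693%
Error = 5.3800% − 4.6693% = 0.7107% → 0.71%.

0.71%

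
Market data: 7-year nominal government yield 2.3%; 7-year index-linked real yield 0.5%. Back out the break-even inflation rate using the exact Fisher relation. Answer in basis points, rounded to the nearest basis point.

(1 + π) = (1 + i)/(1 + r) = 1.02300 / 1.00500 = 1.017910
Break-even inflation = 1.017910 − 1 → 179 basis points.

179 basis points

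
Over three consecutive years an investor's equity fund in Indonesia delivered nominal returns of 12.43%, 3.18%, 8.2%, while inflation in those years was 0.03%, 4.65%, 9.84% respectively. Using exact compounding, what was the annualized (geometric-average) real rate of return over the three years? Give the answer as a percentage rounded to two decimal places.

Nominal growth factor = 1.1243 × 1.0318 × 1.0820 = 1.25517706
Price-level growth factor = 1.0003 × 1.0465 × 1.0984 = 1.14982044
Real growth factor = 1.25517706 / 1.14982044 = 1.09162876
Annualized real rate = 1.09162876^(1/3) − 1 = 2.9655% → 2.97%.

2.97%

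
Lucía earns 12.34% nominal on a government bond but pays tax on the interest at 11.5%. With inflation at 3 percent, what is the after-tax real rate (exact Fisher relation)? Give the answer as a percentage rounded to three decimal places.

After-tax nominal return = 12.34% × (1 − 0.115) = 10.9209%.
1 + r = 1.109209 / 1.03000 = 1.076902
After-tax real rate = 1.076902 − 1 → 7.690%.

7.690%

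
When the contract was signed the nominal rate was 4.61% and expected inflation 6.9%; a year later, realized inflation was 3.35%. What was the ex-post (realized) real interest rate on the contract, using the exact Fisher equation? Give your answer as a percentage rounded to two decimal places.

1.22%

Ex-post: (1 + 0.0461)/(1 + 0.0335) − 1 = 1.2192%
So the realized real rate is 1.22%.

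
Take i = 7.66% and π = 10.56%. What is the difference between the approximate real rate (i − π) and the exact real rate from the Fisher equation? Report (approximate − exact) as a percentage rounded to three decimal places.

-0.277%

Approximate: r ≈ 7.660% − 10.560% = -2.9000%
Exact: (1 + 0.0766)/(1 + 0.1056) − 1 = -2.6230%
Error = -2.9000% − (-2.6230%) = -0.2770% → -0.277%.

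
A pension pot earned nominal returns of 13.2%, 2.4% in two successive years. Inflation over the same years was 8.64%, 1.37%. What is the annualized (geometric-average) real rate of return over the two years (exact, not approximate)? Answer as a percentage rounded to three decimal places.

2.594%

Compound the nominal returns: 1.1320 × 1.0240 = 1.15916800.
Compound inflation: 1.0864 × 1.0137 = 1.10128368.
Deflate: 1.15916800 / 1.10128368 = 1.05256077.
Annualized real rate = 1.05256077^(1/2) − 1 = 2.5944% → 2.594%.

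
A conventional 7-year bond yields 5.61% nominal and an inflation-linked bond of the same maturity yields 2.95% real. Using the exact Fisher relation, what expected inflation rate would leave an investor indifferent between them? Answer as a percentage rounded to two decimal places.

2.58%

(1 + π) = (1 + i)/(1 + r) = 1.05610 / 1.02950 = 1.025838
Break-even inflation = 1.025838 − 1 → 2.58%.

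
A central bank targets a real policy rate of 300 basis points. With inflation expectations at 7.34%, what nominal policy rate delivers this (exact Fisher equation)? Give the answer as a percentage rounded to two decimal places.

(1 + i) = (1 + r)(1 + π) = 1.03000 × 1.07340 = 1.105602
i = 1.105602 − 1, so the required nominal rate is 10.56%.

10.56%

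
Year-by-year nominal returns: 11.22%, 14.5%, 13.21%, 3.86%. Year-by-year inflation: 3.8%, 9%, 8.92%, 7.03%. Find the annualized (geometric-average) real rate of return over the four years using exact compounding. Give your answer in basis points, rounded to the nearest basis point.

322 basis points

Nominal growth factor = 1.1122 × 1.1450 × 1.1321 × 1.0386 = 1.49734365
Price-level growth factor = 1.0380 × 1.0900 × 1.0892 × 1.0703 = 1.31897635
Real growth factor = 1.49734365 / 1.31897635 = 1.13523161
Annualized real rate = 1.13523161^(1/4) − 1 = 3.2217% → 322 basis points.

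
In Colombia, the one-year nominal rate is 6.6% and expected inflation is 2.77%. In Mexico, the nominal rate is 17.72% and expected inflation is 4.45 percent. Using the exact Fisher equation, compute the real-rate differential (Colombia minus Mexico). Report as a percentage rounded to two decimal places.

Colombia: (1 + 0.0660)/(1 + 0.0277) − 1 = 3.7268%
Mexico: (1 + 0.1772)/(1 + 0.0445) − 1 = 12.7046%
Differential = 3.7268% − 12.7046% = -8.9779% → -8.98%.

-8.98%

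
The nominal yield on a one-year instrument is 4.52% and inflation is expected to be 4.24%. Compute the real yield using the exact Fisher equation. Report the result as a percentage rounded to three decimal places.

1 + r = 1.04520 / 1.04240 = 1.002686
r = 1.002686 − 1 = 0.2686%, i.e. 0.269%.

0.269%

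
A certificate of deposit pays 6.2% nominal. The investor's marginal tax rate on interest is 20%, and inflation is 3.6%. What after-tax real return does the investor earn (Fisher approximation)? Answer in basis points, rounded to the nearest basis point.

136 basis points

After-tax nominal return = 6.2% × (1 − 0.2) = 4.9600%.
r ≈ 4.9600% − 3.6% → 136 basis points.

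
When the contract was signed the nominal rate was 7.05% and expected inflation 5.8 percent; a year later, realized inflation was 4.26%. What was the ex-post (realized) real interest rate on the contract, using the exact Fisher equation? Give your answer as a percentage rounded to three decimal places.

Ex-post: (1 + 0.0705)/(1 + 0.0426) − 1 = 2.6760%
So the realized real rate is 2.676%.

2.676%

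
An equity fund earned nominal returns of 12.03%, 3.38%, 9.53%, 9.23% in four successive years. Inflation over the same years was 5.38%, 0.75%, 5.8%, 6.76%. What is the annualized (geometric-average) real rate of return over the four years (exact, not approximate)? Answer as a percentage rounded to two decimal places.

Compound the nominal returns: 1.1203 × 1.0338 × 1.0953 × 1.0923 = 1.38562556.
Compound inflation: 1.0538 × 1.0075 × 1.0580 × 1.0676 = 1.19921619.
Deflate: 1.38562556 / 1.19921619 = 1.15544267.
Annualized real rate = 1.15544267^(1/4) − 1 = 3.6781% → 3.68%.

3.68%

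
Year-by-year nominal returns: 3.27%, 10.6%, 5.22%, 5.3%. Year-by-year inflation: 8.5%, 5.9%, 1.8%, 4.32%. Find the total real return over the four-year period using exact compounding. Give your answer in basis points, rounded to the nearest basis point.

Compound the nominal returns: 1.0327 × 1.1060 × 1.0522 × 1.0530 = 1.265482.
Compound inflation: 1.0850 × 1.0590 × 1.0180 × 1.0432 = 1.220228.
Deflate: 1.265482 / 1.220228 = 1.037086.
Total real return = 1.037086 − 1 → 371 basis points.

371 basis points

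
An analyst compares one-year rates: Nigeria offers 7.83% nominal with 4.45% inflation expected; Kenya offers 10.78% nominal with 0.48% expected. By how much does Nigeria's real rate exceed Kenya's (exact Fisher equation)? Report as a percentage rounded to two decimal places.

-7.01%

Nigeria: (1 + 0.0783)/(1 + 0.0445) − 1 = 3.2360%
Kenya: (1 + 0.1078)/(1 + 0.0048) − 1 = 10.2508%
Differential = 3.2360% − 10.2508% = -7.0148% → -7.01%.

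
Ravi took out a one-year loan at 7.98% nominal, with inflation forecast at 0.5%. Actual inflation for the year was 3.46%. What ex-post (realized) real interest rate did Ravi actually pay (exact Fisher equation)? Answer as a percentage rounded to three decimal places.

4.369%

Ex-post: (1 + 0.0798)/(1 + 0.0346) − 1 = 4.3688%
So the realized real rate is 4.369%.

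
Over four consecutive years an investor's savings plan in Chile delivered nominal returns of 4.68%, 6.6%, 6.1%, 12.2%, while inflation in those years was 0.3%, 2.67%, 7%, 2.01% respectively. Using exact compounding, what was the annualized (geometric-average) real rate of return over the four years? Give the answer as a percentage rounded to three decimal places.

4.265%

Nominal growth factor = 1.0468 × 1.0660 × 1.0610 × 1.1220 = 1.32840089
Price-level growth factor = 1.0030 × 1.0267 × 1.0700 × 1.0201 = 1.12401219
Real growth factor = 1.32840089 / 1.12401219 = 1.18183852
Annualized real rate = 1.18183852^(1/4) − 1 = 4.2652% → 4.265%.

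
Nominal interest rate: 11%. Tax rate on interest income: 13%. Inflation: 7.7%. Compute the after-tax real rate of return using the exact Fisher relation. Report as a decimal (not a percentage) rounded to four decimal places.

After-tax nominal return = 11% × (1 − 0.13) = 9.5700%.
1 + r = 1.09570 / 1.07700 = 1.017363
After-tax real rate = 1.017363 − 1 → 0.0174.

0.0174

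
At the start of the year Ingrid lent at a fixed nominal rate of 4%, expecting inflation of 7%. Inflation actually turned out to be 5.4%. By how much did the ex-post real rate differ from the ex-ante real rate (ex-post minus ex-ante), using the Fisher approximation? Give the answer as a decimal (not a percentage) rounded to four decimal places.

Ex-ante: 4% − 7% = -3.000%
Ex-post: 4% − 5.4% = -1.400%
Difference (ex-post − ex-ante) = 1.6000% → 0.0160.

0.0160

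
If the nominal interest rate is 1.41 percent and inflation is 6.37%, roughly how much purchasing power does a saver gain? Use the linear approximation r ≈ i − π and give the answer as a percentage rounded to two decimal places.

r ≈ i − π = 1.41% − 6.37% = -4.96%.

-4.96%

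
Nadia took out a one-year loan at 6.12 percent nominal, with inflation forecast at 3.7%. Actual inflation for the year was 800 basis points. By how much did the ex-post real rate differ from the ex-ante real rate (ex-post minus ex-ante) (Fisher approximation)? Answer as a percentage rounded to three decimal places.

Ex-ante: 6.12% − 3.7% = 2.420%
Ex-post: 6.12% − 8% = -1.880%
Difference (ex-post − ex-ante) = -4.3000% → -4.300%.

-4.300%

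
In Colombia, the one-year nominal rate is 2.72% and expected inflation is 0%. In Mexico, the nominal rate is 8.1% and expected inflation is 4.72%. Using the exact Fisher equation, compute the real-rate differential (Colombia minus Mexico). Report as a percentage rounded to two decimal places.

-0.51%

Colombia: (1 + 0.0272)/(1 + 0.0000) − 1 = 2.7200%
Mexico: (1 + 0.0810)/(1 + 0.0472) − 1 = 3.2277%
Differential = 2.7200% − 3.2277% = -0.5077% → -0.51%.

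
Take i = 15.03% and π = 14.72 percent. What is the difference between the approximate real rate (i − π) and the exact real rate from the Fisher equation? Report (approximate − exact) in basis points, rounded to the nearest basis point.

Approximate: r ≈ 15.030% − 14.720% = 0.3100%
Exact: (1 + 0.1503)/(1 + 0.1472) − 1 = 0.2702%
Error = 0.3100% − 0.2702% = 0.0398% → 4 basis points.

4 basis points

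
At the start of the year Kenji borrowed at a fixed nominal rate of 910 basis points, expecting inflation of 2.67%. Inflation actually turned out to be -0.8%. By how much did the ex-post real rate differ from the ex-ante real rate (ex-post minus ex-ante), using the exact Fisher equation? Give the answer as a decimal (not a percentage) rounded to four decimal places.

0.0372

Ex-ante: (1 + 0.0910)/(1 + 0.0267) − 1 = 6.2628%
Ex-post: (1 + 0.0910)/(1 − 0.0080) − 1 = 9.9798%
Difference (ex-post − ex-ante) = 3.7171% → 0.0372.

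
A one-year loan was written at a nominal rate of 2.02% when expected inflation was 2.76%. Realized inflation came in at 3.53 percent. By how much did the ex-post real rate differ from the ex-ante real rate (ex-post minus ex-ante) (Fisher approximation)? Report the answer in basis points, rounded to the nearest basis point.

Ex-ante: 2.02% − 2.76% = -0.740%
Ex-post: 2.02% − 3.53% = -1.510%
Difference (ex-post − ex-ante) = -0.7700% → -77 basis points.

-77 basis points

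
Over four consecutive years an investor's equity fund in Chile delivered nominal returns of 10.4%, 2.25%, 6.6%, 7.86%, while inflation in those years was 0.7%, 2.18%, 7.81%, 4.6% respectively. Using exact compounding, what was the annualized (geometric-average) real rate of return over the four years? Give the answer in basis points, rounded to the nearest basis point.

Nominal growth factor = 1.1040 × 1.0225 × 1.0660 × 1.0786 = 1.29792623
Price-level growth factor = 1.0070 × 1.0218 × 1.0781 × 1.0460 = 1.16034223
Real growth factor = 1.29792623 / 1.16034223 = 1.11857192
Annualized real rate = 1.11857192^(1/4) − 1 = 2.8409% → 284 basis points.

284 basis points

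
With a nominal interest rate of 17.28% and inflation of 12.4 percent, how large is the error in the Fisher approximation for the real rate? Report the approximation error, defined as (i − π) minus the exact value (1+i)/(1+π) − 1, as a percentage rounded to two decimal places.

0.54%

Approximate: r ≈ 17.280% − 12.400% = 4.8800%
Exact: (1 + 0.1728)/(1 + 0.1240) − 1 = 4.3416%
Error = 4.8800% − 4.3416% = 0.5384% → 0.54%.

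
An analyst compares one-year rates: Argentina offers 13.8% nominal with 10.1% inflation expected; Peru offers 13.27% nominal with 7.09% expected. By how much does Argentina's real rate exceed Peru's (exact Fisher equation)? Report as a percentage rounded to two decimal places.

-2.41%

Argentina: (1 + 0.1380)/(1 + 0.1010) − 1 = 3.3606%
Peru: (1 + 0.1327)/(1 + 0.0709) − 1 = 5.7708%
Differential = 3.3606% − 5.7708% = -2.4103% → -2.41%.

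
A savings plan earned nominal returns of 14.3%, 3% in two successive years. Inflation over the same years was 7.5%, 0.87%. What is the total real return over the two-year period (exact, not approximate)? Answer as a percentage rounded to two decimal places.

8.57%

Nominal growth factor = 1.1430 × 1.0300 = 1.177290
Price-level growth factor = 1.0750 × 1.0087 = 1.084353
Real growth factor = 1.177290 / 1.084353 = 1.085708
Total real return = 1.085708 − 1 → 8.57%.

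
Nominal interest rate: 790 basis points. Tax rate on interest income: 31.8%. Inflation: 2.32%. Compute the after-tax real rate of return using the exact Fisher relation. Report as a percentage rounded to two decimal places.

After-tax nominal return = 7.9% × (1 − 0.318) = 5.3878%.
1 + r = 1.053878 / 1.02320 = 1.029982
After-tax real rate = 1.029982 − 1 → 3.00%.

3.00%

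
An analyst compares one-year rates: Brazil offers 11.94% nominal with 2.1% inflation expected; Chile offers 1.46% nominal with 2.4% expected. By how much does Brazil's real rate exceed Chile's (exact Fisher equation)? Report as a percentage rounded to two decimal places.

Brazil: (1 + 0.1194)/(1 + 0.0210) − 1 = 9.6376%
Chile: (1 + 0.0146)/(1 + 0.0240) − 1 = -0.9180%
Differential = 9.6376% − (-0.9180%) = 10.5556% → 10.56%.

10.56%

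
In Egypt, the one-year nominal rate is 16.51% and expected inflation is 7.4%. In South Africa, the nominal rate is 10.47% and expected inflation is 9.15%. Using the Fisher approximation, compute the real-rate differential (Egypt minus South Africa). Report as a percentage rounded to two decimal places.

7.79%

Egypt: 16.51% − 7.4% = 9.110%
South Africa: 10.47% − 9.15% = 1.320%
Differential = 7.790% → 7.79%.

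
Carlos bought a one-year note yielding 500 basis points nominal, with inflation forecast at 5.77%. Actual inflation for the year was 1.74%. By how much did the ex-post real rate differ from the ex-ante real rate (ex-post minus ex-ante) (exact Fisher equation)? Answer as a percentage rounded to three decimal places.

3.932%

Ex-ante: (1 + 0.0500)/(1 + 0.0577) − 1 = -0.7280%
Ex-post: (1 + 0.0500)/(1 + 0.0174) − 1 = 3.2042%
Difference (ex-post − ex-ante) = 3.9322% → 3.932%.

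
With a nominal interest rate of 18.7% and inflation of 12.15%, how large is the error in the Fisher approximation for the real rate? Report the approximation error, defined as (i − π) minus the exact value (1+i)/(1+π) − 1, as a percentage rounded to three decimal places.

0.710%

Approximate: r ≈ 18.700% − 12.150% = 6.5500%
Exact: (1 + 0.1870)/(1 + 0.1215) − 1 = 5.8404%
Error = 6.5500% − 5.8404% = 0.7096% → 0.710%.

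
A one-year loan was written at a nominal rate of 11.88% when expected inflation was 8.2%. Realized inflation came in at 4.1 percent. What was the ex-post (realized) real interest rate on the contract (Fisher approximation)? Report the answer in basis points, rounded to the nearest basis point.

778 basis points

Ex-post: 11.88% − 4.1% = 7.780%
So the realized real rate is 778 basis points.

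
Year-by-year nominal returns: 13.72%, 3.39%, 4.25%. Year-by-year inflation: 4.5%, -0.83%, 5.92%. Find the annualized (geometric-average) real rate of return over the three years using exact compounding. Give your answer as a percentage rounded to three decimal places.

3.746%

Nominal growth factor = 1.1372 × 1.0339 × 1.0425 = 1.22572050
Price-level growth factor = 1.0450 × 0.9917 × 1.0592 = 1.09767703
Real growth factor = 1.22572050 / 1.09767703 = 1.11664950
Annualized real rate = 1.11664950^(1/3) − 1 = 3.7462% → 3.746%.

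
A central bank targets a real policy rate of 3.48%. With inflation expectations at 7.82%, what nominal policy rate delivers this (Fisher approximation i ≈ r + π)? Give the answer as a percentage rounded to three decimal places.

11.300%

i ≈ r + π = 3.48% + 7.82% = 11.300%.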